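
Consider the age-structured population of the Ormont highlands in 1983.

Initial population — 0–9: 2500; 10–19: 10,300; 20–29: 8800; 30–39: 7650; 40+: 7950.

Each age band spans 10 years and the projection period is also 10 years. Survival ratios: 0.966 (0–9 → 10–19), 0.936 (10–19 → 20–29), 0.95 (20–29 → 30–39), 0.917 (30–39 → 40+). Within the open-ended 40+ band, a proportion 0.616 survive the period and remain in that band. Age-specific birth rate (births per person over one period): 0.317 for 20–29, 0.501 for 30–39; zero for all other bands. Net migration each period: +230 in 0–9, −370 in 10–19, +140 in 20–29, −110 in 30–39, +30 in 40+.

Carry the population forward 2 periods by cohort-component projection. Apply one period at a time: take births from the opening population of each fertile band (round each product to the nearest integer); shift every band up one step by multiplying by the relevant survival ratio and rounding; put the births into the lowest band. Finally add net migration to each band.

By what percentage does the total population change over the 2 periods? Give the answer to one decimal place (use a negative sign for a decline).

7.3

Call the bands 1 to 5, youngest first.
After projecting period 1:
Births: 8800 * 0.317 = 2790, 7650 * 0.501 = 3833 → total 6623
Band 2: 2500 * 0.966 = 2415
Band 3: 10300 * 0.936 = 9641
Band 4: 8800 * 0.95 = 8360
Band 5: 7650 * 0.917 + 7950 * 0.616 = 7015 + 4897 = 11912
Net migration: Band 1 + 230 → 6853; Band 2 − 370 → 2045; Band 3 + 140 → 9781; Band 4 − 110 → 8250; Band 5 + 30 → 11942
→ [6853, 2045, 9781, 8250, 11942]
After projecting period 2:
Births: 9781 * 0.317 = 3101, 8250 * 0.501 = 4133 → total 7234
Band 2: 6853 * 0.966 = 6620
Band 3: 2045 * 0.936 = 1914
Band 4: 9781 * 0.95 = 9292
Band 5: 8250 * 0.917 + 11942 * 0.616 = 7565 + 7356 = 14921
Net migration: Band 1 + 230 → 7464; Band 2 − 370 → 6250; Band 3 + 140 → 2054; Band 4 − 110 → 9182; Band 5 + 30 → 14951
→ [7464, 6250, 2054, 9182, 14951]
Total: 37200 → 39901; change = 2701; percentage change = 7.3%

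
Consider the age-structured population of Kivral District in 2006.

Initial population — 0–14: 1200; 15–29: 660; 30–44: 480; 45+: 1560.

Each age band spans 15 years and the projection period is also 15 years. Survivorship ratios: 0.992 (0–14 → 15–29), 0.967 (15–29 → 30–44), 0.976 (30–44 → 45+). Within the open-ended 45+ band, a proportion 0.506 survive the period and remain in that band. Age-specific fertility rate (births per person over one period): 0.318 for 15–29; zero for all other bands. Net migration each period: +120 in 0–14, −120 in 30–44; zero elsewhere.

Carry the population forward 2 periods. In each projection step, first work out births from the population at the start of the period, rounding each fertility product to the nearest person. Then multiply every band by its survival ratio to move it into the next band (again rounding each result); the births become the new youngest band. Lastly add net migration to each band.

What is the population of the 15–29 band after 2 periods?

After projecting period 1:
Births: 660 × 0.318 = 210
15–29: 1200 × 0.992 = 1190
30–44: 660 × 0.967 = 638
45+: 480 × 0.976 + 1560 × 0.506 = 468 + 789 = 1257
Net migration: 0–14 + 120 → 330; 30–44 − 120 → 518
End of period: [330, 1190, 518, 1257]
After projecting period 2:
Births: 1190 × 0.318 = 378
15–29: 330 × 0.992 = 327
30–44: 1190 × 0.967 = 1151
45+: 518 × 0.976 + 1257 × 0.506 = 506 + 636 = 1142
Net migration: 0–14 + 120 → 498; 30–44 − 120 → 1031
End of period: [498, 327, 1031, 1142]

327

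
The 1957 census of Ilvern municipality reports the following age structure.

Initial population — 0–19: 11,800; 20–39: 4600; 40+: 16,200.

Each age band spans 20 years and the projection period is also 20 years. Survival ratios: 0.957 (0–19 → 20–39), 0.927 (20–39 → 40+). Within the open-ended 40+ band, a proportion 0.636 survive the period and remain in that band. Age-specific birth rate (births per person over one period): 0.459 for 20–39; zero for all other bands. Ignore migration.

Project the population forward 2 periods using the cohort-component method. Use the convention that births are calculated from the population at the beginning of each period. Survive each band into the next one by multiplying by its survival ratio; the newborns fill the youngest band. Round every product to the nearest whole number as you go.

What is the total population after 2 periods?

— Period 1 —
Births: 4600 * 0.459 = 2111
20–39: 11800 * 0.957 = 11293
40+: 4600 * 0.927 + 16200 * 0.636 = 4264 + 10303 = 14567
→ [2111, 11293, 14567]
— Period 2 —
Births: 11293 * 0.459 = 5183
20–39: 2111 * 0.957 = 2020
40+: 11293 * 0.927 + 14567 * 0.636 = 10469 + 9265 = 19734
→ [5183, 2020, 19734]
Total after period 2: 5183 + 2020 + 19734 = 26937

26937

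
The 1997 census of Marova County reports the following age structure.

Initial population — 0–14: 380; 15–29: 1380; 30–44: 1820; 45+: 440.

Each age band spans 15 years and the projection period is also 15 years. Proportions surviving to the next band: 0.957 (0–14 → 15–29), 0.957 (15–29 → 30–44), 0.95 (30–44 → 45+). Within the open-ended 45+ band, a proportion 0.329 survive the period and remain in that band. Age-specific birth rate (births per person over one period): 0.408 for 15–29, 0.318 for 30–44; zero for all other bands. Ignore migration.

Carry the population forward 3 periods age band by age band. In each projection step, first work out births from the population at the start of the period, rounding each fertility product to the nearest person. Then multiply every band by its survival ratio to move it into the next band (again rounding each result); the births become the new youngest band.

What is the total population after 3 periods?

3095

Call the groups 1 to 4, youngest first.
Period 1.
Births: 1380 × 0.408 = 563, 1820 × 0.318 = 579 → total 1142
Group 2: 380 × 0.957 = 364
Group 3: 1380 × 0.957 = 1321
Group 4: 1820 × 0.95 + 440 × 0.329 = 1729 + 145 = 1874
Population now: 0–14=1142, 15–29=364, 30–44=1321, 45+=1874
Period 2.
Births: 364 × 0.408 = 149, 1321 × 0.318 = 420 → total 569
Group 2: 1142 × 0.957 = 1093
Group 3: 364 × 0.957 = 348
Group 4: 1321 × 0.95 + 1874 × 0.329 = 1255 + 617 = 1872
Population now: 0–14=569, 15–29=1093, 30–44=348, 45+=1872
Period 3.
Births: 1093 × 0.408 = 446, 348 × 0.318 = 111 → total 557
Group 2: 569 × 0.957 = 545
Group 3: 1093 × 0.957 = 1046
Group 4: 348 × 0.95 + 1872 × 0.329 = 331 + 616 = 947
Population now: 0–14=557, 15–29=545, 30–44=1046, 45+=947
Total after period 3: 557 + 545 + 1046 + 947 = 3095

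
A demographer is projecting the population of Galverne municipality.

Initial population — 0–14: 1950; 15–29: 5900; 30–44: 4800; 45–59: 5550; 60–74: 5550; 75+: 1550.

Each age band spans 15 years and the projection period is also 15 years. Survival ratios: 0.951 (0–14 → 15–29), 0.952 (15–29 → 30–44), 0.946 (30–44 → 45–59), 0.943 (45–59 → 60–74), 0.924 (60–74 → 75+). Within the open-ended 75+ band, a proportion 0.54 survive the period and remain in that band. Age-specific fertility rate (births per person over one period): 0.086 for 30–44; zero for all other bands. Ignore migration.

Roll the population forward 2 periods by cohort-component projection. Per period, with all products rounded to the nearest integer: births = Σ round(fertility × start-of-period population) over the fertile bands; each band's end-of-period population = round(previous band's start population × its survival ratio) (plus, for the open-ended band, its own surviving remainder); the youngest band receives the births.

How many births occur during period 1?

413

Numbering the bands 1..6 from youngest to oldest:
— Period 1 —
Births: 4800 * 0.086 = 413
Band 2: 1950 * 0.951 = 1854
Band 3: 5900 * 0.952 = 5617
Band 4: 4800 * 0.946 = 4541
Band 5: 5550 * 0.943 = 5234
Band 6: 5550 * 0.924 + 1550 * 0.54 = 5128 + 837 = 5965
End of period: [413, 1854, 5617, 4541, 5234, 5965]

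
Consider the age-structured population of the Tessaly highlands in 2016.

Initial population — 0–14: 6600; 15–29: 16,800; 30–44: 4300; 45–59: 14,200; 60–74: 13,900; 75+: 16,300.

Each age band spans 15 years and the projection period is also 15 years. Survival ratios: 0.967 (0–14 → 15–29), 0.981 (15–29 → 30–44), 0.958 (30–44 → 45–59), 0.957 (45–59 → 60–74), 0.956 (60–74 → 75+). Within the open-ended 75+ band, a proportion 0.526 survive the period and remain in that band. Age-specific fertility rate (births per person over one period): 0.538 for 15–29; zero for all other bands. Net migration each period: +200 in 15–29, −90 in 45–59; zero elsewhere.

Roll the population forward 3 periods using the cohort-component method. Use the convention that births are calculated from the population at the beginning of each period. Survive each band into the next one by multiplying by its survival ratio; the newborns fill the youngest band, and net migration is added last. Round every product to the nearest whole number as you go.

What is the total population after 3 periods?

Numbering the bands 1..6 from youngest to oldest:
Period 1.
Births: 16800 * 0.538 = 9038
Band 2: 6600 * 0.967 = 6382
Band 3: 16800 * 0.981 = 16481
Band 4: 4300 * 0.958 = 4119
Band 5: 14200 * 0.957 = 13589
Band 6: 13900 * 0.956 + 16300 * 0.526 = 13288 + 8574 = 21862
Net migration: Band 2 + 200 → 6582; Band 4 − 90 → 4029
Giving 9038 / 6582 / 16481 / 4029 / 13589 / 21862.
Period 2.
Births: 6582 * 0.538 = 3541
Band 2: 9038 * 0.967 = 8740
Band 3: 6582 * 0.981 = 6457
Band 4: 16481 * 0.958 = 15789
Band 5: 4029 * 0.957 = 3856
Band 6: 13589 * 0.956 + 21862 * 0.526 = 12991 + 11499 = 24490
Net migration: Band 2 + 200 → 8940; Band 4 − 90 → 15699
Giving 3541 / 8940 / 6457 / 15699 / 3856 / 24490.
Period 3.
Births: 8940 * 0.538 = 4810
Band 2: 3541 * 0.967 = 3424
Band 3: 8940 * 0.981 = 8770
Band 4: 6457 * 0.958 = 6186
Band 5: 15699 * 0.957 = 15024
Band 6: 3856 * 0.956 + 24490 * 0.526 = 3686 + 12882 = 16568
Net migration: Band 2 + 200 → 3624; Band 4 − 90 → 6096
Giving 4810 / 3624 / 8770 / 6096 / 15024 / 16568.
Total after period 3: 4810 + 3624 + 8770 + 6096 + 15024 + 16568 = 54892

54892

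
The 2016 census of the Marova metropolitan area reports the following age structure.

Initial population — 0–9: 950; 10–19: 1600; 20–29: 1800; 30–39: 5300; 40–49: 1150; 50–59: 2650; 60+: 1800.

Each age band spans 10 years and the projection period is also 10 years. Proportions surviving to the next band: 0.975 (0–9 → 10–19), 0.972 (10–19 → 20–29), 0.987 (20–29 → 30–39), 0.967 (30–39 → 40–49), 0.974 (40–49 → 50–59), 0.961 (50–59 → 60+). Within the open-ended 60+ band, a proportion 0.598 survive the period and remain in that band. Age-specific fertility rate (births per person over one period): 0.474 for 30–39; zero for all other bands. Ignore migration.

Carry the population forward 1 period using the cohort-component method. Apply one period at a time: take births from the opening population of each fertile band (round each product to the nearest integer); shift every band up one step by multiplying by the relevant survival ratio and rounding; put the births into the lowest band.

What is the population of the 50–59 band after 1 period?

Let group 1 be 0–9 through group 7 = 60+.
Period 1:
Births: 5300 * 0.474 = 2512
Group 2: 950 * 0.975 = 926
Group 3: 1600 * 0.972 = 1555
Group 4: 1800 * 0.987 = 1777
Group 5: 5300 * 0.967 = 5125
Group 6: 1150 * 0.974 = 1120
Group 7: 2650 * 0.961 + 1800 * 0.598 = 2547 + 1076 = 3623
End of period: [2512, 926, 1555, 1777, 5125, 1120, 3623]

1120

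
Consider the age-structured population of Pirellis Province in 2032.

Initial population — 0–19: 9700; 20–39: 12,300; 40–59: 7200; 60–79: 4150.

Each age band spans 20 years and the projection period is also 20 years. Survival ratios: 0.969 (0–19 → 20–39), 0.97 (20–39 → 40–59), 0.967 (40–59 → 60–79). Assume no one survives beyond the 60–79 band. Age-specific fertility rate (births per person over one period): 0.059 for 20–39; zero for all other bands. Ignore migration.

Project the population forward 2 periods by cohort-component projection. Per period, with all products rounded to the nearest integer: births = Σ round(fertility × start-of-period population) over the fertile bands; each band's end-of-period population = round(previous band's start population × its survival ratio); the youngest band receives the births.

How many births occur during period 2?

Call the groups 1 to 4, youngest first.
Period 1.
Births: 12300 * 0.059 = 726
Group 2: 9700 * 0.969 = 9399
Group 3: 12300 * 0.97 = 11931
Group 4: 7200 * 0.967 = 6962
→ [726, 9399, 11931, 6962]
Period 2.
Births: 9399 * 0.059 = 555
Group 2: 726 * 0.969 = 703
Group 3: 9399 * 0.97 = 9117
Group 4: 11931 * 0.967 = 11537
→ [555, 703, 9117, 11537]

555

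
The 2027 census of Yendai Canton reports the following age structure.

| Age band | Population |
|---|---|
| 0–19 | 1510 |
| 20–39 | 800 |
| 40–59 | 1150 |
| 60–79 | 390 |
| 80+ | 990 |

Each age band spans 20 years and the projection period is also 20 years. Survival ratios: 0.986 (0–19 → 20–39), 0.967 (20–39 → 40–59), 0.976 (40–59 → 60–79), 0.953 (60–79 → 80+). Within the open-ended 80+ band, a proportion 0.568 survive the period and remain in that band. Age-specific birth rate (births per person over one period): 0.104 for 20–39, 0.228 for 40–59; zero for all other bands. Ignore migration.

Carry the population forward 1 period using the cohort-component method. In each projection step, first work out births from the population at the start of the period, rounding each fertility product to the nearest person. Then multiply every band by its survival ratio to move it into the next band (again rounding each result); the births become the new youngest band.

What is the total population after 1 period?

Let band 1 be 0–19 through band 5 = 80+.
Period 1:
Births: 800 * 0.104 = 83  |  1150 * 0.228 = 262 — total 345
Band 2: 1510 * 0.986 = 1489
Band 3: 800 * 0.967 = 774
Band 4: 1150 * 0.976 = 1122
Band 5: 390 * 0.953 + 990 * 0.568 = 372 + 562 = 934
Giving 345 / 1489 / 774 / 1122 / 934.
Total after period 1: 345 + 1489 + 774 + 1122 + 934 = 4664

4664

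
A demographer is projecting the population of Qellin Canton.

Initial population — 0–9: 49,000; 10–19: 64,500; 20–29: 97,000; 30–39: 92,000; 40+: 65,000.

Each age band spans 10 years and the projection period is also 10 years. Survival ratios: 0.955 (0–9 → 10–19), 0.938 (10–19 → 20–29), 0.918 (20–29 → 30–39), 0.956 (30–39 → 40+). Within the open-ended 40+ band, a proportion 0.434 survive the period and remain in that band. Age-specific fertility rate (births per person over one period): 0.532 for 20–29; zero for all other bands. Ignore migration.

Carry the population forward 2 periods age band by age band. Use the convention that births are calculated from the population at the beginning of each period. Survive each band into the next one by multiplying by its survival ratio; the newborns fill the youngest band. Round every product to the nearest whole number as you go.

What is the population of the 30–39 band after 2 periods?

After projecting period 1:
Births: 97000 × 0.532 = 51604
10–19: 49000 × 0.955 = 46795
20–29: 64500 × 0.938 = 60501
30–39: 97000 × 0.918 = 89046
40+: 92000 × 0.956 + 65000 × 0.434 = 87952 + 28210 = 116162
→ [51604, 46795, 60501, 89046, 116162]
After projecting period 2:
Births: 60501 × 0.532 = 32187
10–19: 51604 × 0.955 = 49282
20–29: 46795 × 0.938 = 43894
30–39: 60501 × 0.918 = 55540
40+: 89046 × 0.956 + 116162 × 0.434 = 85128 + 50414 = 135542
→ [32187, 49282, 43894, 55540, 135542]

55540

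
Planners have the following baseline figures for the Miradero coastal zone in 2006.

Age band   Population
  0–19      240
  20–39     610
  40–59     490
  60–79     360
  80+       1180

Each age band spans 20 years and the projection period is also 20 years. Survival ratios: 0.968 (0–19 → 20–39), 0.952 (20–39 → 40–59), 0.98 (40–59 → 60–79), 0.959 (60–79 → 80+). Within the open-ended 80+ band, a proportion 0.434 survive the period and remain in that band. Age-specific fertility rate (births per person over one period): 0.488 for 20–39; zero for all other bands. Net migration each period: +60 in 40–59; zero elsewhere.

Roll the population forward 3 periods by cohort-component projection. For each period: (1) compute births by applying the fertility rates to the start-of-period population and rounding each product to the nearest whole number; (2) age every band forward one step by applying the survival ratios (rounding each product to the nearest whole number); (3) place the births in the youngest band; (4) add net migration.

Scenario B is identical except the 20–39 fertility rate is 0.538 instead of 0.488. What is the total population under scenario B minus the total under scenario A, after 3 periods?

71

— Period 1 —
Births: 610 * 0.488 = 298
20–39: 240 * 0.968 = 232
40–59: 610 * 0.952 = 581
60–79: 490 * 0.98 = 480
80+: 360 * 0.959 + 1180 * 0.434 = 345 + 512 = 857
Net migration: 40–59 + 60 → 641
End of period: [298, 232, 641, 480, 857]
— Period 2 —
Births: 232 * 0.488 = 113
20–39: 298 * 0.968 = 288
40–59: 232 * 0.952 = 221
60–79: 641 * 0.98 = 628
80+: 480 * 0.959 + 857 * 0.434 = 460 + 372 = 832
Net migration: 40–59 + 60 → 281
End of period: [113, 288, 281, 628, 832]
— Period 3 —
Births: 288 * 0.488 = 141
20–39: 113 * 0.968 = 109
40–59: 288 * 0.952 = 274
60–79: 281 * 0.98 = 275
80+: 628 * 0.959 + 832 * 0.434 = 602 + 361 = 963
Net migration: 40–59 + 60 → 334
End of period: [141, 109, 334, 275, 963]
Scenario A total after 3 periods: 1822
Scenario B projection —
— Period 1 —
Births: 610 * 0.538 = 328
20–39: 240 * 0.968 = 232
40–59: 610 * 0.952 = 581
60–79: 490 * 0.98 = 480
80+: 360 * 0.959 + 1180 * 0.434 = 345 + 512 = 857
Net migration: 40–59 + 60 → 641
End of period: [328, 232, 641, 480, 857]
— Period 2 —
Births: 232 * 0.538 = 125
20–39: 328 * 0.968 = 318
40–59: 232 * 0.952 = 221
60–79: 641 * 0.98 = 628
80+: 480 * 0.959 + 857 * 0.434 = 460 + 372 = 832
Net migration: 40–59 + 60 → 281
End of period: [125, 318, 281, 628, 832]
— Period 3 —
Births: 318 * 0.538 = 171
20–39: 125 * 0.968 = 121
40–59: 318 * 0.952 = 303
60–79: 281 * 0.98 = 275
80+: 628 * 0.959 + 832 * 0.434 = 602 + 361 = 963
Net migration: 40–59 + 60 → 363
End of period: [171, 121, 363, 275, 963]
Scenario B total after 3 periods: 1893
Difference B − A = 1893 − 1822 = 71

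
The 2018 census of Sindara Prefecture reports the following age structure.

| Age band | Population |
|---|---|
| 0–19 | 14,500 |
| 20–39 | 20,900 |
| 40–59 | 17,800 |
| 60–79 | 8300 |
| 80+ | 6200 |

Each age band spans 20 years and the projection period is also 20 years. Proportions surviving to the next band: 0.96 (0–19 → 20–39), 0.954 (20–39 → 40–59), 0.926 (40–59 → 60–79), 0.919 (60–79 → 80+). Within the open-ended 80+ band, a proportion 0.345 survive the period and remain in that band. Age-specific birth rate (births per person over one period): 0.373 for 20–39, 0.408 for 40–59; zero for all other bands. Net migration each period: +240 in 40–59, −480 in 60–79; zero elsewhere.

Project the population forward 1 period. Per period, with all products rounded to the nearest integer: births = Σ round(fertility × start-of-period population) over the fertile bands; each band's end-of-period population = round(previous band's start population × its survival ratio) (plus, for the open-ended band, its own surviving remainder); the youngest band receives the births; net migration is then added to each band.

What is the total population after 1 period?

Let group 1 be 0–19 through group 5 = 80+.
Period 1.
Births: 20900 × 0.373 = 7796  |  17800 × 0.408 = 7262 — total 15058
Group 2: 14500 × 0.96 = 13920
Group 3: 20900 × 0.954 = 19939
Group 4: 17800 × 0.926 = 16483
Group 5: 8300 × 0.919 + 6200 × 0.345 = 7628 + 2139 = 9767
Net migration: Group 3 + 240 → 20179; Group 4 − 480 → 16003
Giving 15058 / 13920 / 20179 / 16003 / 9767.
Total after period 1: 15058 + 13920 + 20179 + 16003 + 9767 = 74927

74927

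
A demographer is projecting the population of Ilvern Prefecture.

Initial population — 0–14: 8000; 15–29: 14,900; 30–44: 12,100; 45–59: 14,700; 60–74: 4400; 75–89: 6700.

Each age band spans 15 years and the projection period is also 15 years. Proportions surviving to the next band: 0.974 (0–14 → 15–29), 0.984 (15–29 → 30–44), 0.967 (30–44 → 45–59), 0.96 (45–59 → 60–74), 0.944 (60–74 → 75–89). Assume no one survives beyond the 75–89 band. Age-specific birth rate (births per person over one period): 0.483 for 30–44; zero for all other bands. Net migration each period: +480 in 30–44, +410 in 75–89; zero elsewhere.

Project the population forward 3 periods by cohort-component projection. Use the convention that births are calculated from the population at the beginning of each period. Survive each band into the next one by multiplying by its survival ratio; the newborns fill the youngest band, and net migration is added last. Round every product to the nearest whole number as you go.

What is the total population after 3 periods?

(Bands numbered youngest = 1 to oldest = 6.)
After projecting period 1:
Births: 12100 × 0.483 = 5844
Band 2: 8000 × 0.974 = 7792
Band 3: 14900 × 0.984 = 14662
Band 4: 12100 × 0.967 = 11701
Band 5: 14700 × 0.96 = 14112
Band 6: 4400 × 0.944 = 4154
Net migration: Band 3 + 480 → 15142; Band 6 + 410 → 4564
→ [5844, 7792, 15142, 11701, 14112, 4564]
After projecting period 2:
Births: 15142 × 0.483 = 7314
Band 2: 5844 × 0.974 = 5692
Band 3: 7792 × 0.984 = 7667
Band 4: 15142 × 0.967 = 14642
Band 5: 11701 × 0.96 = 11233
Band 6: 14112 × 0.944 = 13322
Net migration: Band 3 + 480 → 8147; Band 6 + 410 → 13732
→ [7314, 5692, 8147, 14642, 11233, 13732]
After projecting period 3:
Births: 8147 × 0.483 = 3935
Band 2: 7314 × 0.974 = 7124
Band 3: 5692 × 0.984 = 5601
Band 4: 8147 × 0.967 = 7878
Band 5: 14642 × 0.96 = 14056
Band 6: 11233 × 0.944 = 10604
Net migration: Band 3 + 480 → 6081; Band 6 + 410 → 11014
→ [3935, 7124, 6081, 7878, 14056, 11014]
Total after period 3: 3935 + 7124 + 6081 + 7878 + 14056 + 11014 = 50088

50088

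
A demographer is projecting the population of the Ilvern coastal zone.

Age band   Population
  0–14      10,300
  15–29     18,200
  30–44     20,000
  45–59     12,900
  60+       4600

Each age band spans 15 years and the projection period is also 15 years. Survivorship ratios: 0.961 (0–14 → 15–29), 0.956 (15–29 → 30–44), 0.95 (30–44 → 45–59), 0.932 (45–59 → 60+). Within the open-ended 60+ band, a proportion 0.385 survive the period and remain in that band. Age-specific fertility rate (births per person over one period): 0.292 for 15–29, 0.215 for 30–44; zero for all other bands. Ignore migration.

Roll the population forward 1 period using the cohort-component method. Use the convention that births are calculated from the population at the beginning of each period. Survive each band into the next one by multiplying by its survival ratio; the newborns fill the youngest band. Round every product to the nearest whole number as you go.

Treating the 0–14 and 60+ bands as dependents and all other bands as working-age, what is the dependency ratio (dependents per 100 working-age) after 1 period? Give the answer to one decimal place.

Period 1.
Births: 18200 * 0.292 = 5314 ; 20000 * 0.215 = 4300 — total 9614
15–29: 10300 * 0.961 = 9898
30–44: 18200 * 0.956 = 17399
45–59: 20000 * 0.95 = 19000
60+: 12900 * 0.932 + 4600 * 0.385 = 12023 + 1771 = 13794
→ [9614, 9898, 17399, 19000, 13794]
Dependents (band 0–14 + band 60+) = 9614 + 13794 = 23408; working-age = 46297; ratio = 23408/46297 × 100 = 50.6

50.6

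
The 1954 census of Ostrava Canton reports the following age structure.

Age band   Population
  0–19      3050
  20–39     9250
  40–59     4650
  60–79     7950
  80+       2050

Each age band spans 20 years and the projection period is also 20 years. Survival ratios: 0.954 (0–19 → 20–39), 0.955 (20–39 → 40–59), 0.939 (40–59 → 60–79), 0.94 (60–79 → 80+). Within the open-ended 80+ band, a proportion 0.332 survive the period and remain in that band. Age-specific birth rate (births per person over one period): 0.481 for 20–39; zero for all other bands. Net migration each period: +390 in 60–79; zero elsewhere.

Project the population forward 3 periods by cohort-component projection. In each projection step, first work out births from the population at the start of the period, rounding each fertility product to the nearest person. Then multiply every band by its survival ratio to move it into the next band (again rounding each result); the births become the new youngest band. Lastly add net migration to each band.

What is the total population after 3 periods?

20976

Call the bands 1 to 5, youngest first.
Period 1:
Births: 9250 × 0.481 = 4449
Band 2: 3050 × 0.954 = 2910
Band 3: 9250 × 0.955 = 8834
Band 4: 4650 × 0.939 = 4366
Band 5: 7950 × 0.94 + 2050 × 0.332 = 7473 + 681 = 8154
Net migration: Band 4 + 390 → 4756
→ [4449, 2910, 8834, 4756, 8154]
Period 2:
Births: 2910 × 0.481 = 1400
Band 2: 4449 × 0.954 = 4244
Band 3: 2910 × 0.955 = 2779
Band 4: 8834 × 0.939 = 8295
Band 5: 4756 × 0.94 + 8154 × 0.332 = 4471 + 2707 = 7178
Net migration: Band 4 + 390 → 8685
→ [1400, 4244, 2779, 8685, 7178]
Period 3:
Births: 4244 × 0.481 = 2041
Band 2: 1400 × 0.954 = 1336
Band 3: 4244 × 0.955 = 4053
Band 4: 2779 × 0.939 = 2609
Band 5: 8685 × 0.94 + 7178 × 0.332 = 8164 + 2383 = 10547
Net migration: Band 4 + 390 → 2999
→ [2041, 1336, 4053, 2999, 10547]
Total after period 3: 2041 + 1336 + 4053 + 2999 + 10547 = 20976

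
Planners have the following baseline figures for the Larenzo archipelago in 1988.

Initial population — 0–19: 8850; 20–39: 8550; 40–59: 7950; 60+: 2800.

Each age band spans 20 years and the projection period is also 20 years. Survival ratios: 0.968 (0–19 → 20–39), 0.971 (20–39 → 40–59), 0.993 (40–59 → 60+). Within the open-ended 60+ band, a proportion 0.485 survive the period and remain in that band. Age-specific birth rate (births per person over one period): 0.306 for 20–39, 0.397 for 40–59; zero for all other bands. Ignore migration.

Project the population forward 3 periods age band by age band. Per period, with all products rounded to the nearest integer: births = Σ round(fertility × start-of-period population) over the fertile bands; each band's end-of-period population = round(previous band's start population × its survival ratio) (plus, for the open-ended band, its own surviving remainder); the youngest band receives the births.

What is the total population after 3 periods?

30603

— Period 1 —
Births: 8550 × 0.306 = 2616  |  7950 × 0.397 = 3156 → total 5772
20–39: 8850 × 0.968 = 8567
40–59: 8550 × 0.971 = 8302
60+: 7950 × 0.993 + 2800 × 0.485 = 7894 + 1358 = 9252
End of period: [5772, 8567, 8302, 9252]
— Period 2 —
Births: 8567 × 0.306 = 2622  |  8302 × 0.397 = 3296 → total 5918
20–39: 5772 × 0.968 = 5587
40–59: 8567 × 0.971 = 8319
60+: 8302 × 0.993 + 9252 × 0.485 = 8244 + 4487 = 12731
End of period: [5918, 5587, 8319, 12731]
— Period 3 —
Births: 5587 × 0.306 = 1710  |  8319 × 0.397 = 3303 → total 5013
20–39: 5918 × 0.968 = 5729
40–59: 5587 × 0.971 = 5425
60+: 8319 × 0.993 + 12731 × 0.485 = 8261 + 6175 = 14436
End of period: [5013, 5729, 5425, 14436]
Total after period 3: 5013 + 5729 + 5425 + 14436 = 30603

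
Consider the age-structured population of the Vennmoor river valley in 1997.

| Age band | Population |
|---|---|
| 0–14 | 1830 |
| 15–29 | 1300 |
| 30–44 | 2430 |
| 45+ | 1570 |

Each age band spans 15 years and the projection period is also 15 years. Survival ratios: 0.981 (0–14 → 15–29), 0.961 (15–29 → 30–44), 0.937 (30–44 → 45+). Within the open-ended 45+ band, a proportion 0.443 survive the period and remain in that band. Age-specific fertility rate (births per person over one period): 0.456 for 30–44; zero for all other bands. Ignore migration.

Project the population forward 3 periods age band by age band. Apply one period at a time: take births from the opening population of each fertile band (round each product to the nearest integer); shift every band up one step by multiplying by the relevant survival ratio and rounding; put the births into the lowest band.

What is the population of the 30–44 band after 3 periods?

1045

Numbering the bands 1..4 from youngest to oldest:
After projecting period 1:
Births: 2430 × 0.456 = 1108
Band 2: 1830 × 0.981 = 1795
Band 3: 1300 × 0.961 = 1249
Band 4: 2430 × 0.937 + 1570 × 0.443 = 2277 + 696 = 2973
Giving 1108 / 1795 / 1249 / 2973.
After projecting period 2:
Births: 1249 × 0.456 = 570
Band 2: 1108 × 0.981 = 1087
Band 3: 1795 × 0.961 = 1725
Band 4: 1249 × 0.937 + 2973 × 0.443 = 1170 + 1317 = 2487
Giving 570 / 1087 / 1725 / 2487.
After projecting period 3:
Births: 1725 × 0.456 = 787
Band 2: 570 × 0.981 = 559
Band 3: 1087 × 0.961 = 1045
Band 4: 1725 × 0.937 + 2487 × 0.443 = 1616 + 1102 = 2718
Giving 787 / 559 / 1045 / 2718.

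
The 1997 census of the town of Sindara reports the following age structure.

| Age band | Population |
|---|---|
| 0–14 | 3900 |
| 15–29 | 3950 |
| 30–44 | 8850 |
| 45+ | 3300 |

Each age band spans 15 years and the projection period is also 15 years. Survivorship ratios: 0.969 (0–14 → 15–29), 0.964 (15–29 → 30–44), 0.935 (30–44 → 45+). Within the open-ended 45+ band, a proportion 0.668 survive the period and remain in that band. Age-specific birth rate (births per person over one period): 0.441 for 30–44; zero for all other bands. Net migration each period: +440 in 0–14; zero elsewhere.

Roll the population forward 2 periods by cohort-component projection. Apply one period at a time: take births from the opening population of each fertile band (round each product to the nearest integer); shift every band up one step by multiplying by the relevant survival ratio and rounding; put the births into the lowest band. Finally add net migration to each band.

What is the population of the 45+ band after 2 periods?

10560

Let band 1 be 0–14 through band 4 = 45+.
Period 1:
Births: 8850 × 0.441 = 3903
Band 2: 3900 × 0.969 = 3779
Band 3: 3950 × 0.964 = 3808
Band 4: 8850 × 0.935 + 3300 × 0.668 = 8275 + 2204 = 10479
Net migration: Band 1 + 440 → 4343
Population now: 0–14=4343, 15–29=3779, 30–44=3808, 45+=10479
Period 2:
Births: 3808 × 0.441 = 1679
Band 2: 4343 × 0.969 = 4208
Band 3: 3779 × 0.964 = 3643
Band 4: 3808 × 0.935 + 10479 × 0.668 = 3560 + 7000 = 10560
Net migration: Band 1 + 440 → 2119
Population now: 0–14=2119, 15–29=4208, 30–44=3643, 45+=10560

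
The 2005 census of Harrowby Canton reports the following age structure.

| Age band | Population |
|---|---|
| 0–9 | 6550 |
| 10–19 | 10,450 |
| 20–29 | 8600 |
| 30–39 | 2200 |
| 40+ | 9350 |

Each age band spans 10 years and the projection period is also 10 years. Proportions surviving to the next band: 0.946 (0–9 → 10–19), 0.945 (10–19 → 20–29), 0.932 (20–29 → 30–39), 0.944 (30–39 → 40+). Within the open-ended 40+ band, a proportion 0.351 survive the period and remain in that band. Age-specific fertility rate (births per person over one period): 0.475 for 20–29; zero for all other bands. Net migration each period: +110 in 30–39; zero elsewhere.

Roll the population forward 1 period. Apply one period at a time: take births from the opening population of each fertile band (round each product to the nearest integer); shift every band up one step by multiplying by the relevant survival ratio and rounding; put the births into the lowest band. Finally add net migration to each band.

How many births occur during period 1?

4085

(Groups numbered youngest = 1 to oldest = 5.)
After projecting period 1:
Births: 8600 * 0.475 = 4085
Group 2: 6550 * 0.946 = 6196
Group 3: 10450 * 0.945 = 9875
Group 4: 8600 * 0.932 = 8015
Group 5: 2200 * 0.944 + 9350 * 0.351 = 2077 + 3282 = 5359
Net migration: Group 4 + 110 → 8125
→ [4085, 6196, 9875, 8125, 5359]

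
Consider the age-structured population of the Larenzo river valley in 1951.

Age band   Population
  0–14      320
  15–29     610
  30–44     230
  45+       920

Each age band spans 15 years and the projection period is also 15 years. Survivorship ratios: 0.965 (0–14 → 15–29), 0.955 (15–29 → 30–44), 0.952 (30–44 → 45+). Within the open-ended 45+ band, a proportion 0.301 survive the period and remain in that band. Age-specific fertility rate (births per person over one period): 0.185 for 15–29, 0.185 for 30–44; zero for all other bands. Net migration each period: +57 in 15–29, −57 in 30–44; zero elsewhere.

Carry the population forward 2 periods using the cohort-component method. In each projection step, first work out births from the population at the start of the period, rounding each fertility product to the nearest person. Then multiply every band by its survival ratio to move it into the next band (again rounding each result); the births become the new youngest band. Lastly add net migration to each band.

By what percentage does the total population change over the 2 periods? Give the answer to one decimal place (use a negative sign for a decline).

After projecting period 1:
Births: 610 * 0.185 = 113, 230 * 0.185 = 43 — total 156
15–29: 320 * 0.965 = 309
30–44: 610 * 0.955 = 583
45+: 230 * 0.952 + 920 * 0.301 = 219 + 277 = 496
Net migration: 15–29 + 57 → 366; 30–44 − 57 → 526
Population now: 0–14=156, 15–29=366, 30–44=526, 45+=496
After projecting period 2:
Births: 366 * 0.185 = 68, 526 * 0.185 = 97 — total 165
15–29: 156 * 0.965 = 151
30–44: 366 * 0.955 = 350
45+: 526 * 0.952 + 496 * 0.301 = 501 + 149 = 650
Net migration: 15–29 + 57 → 208; 30–44 − 57 → 293
Population now: 0–14=165, 15–29=208, 30–44=293, 45+=650
Total: 2080 → 1316; change = -764; percentage change = -36.7%

-36.7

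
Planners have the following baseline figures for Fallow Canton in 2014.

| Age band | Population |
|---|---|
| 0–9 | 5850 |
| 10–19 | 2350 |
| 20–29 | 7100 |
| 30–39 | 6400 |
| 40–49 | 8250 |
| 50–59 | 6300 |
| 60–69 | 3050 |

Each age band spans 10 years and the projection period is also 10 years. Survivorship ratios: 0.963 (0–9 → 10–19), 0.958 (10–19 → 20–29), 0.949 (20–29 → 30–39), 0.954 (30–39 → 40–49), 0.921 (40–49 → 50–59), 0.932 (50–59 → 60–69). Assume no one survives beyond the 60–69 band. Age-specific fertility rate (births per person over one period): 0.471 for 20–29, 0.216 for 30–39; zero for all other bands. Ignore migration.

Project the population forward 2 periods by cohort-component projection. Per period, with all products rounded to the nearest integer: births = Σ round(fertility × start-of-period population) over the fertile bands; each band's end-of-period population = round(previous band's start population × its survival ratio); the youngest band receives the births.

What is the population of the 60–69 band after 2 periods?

Let group 1 be 0–9 through group 7 = 60–69.
After projecting period 1:
Births: 7100 × 0.471 = 3344  |  6400 × 0.216 = 1382 → 4726
Group 2: 5850 × 0.963 = 5634
Group 3: 2350 × 0.958 = 2251
Group 4: 7100 × 0.949 = 6738
Group 5: 6400 × 0.954 = 6106
Group 6: 8250 × 0.921 = 7598
Group 7: 6300 × 0.932 = 5872
→ [4726, 5634, 2251, 6738, 6106, 7598, 5872]
After projecting period 2:
Births: 2251 × 0.471 = 1060  |  6738 × 0.216 = 1455 → 2515
Group 2: 4726 × 0.963 = 4551
Group 3: 5634 × 0.958 = 5397
Group 4: 2251 × 0.949 = 2136
Group 5: 6738 × 0.954 = 6428
Group 6: 6106 × 0.921 = 5624
Group 7: 7598 × 0.932 = 7081
→ [2515, 4551, 5397, 2136, 6428, 5624, 7081]

7081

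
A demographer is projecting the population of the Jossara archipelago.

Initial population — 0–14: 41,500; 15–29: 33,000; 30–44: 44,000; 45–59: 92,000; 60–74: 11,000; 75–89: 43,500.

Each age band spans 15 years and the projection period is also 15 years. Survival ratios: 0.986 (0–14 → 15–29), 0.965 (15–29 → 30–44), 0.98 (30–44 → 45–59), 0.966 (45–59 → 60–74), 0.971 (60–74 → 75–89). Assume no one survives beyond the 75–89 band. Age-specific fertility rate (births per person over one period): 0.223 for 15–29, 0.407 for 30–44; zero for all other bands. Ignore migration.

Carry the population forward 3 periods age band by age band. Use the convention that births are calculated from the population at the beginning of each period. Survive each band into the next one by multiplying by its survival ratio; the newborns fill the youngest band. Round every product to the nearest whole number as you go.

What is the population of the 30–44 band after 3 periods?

(Bands numbered youngest = 1 to oldest = 6.)
After projecting period 1:
Births: 33000 * 0.223 = 7359  |  44000 * 0.407 = 17908 → total 25267
Band 2: 41500 * 0.986 = 40919
Band 3: 33000 * 0.965 = 31845
Band 4: 44000 * 0.98 = 43120
Band 5: 92000 * 0.966 = 88872
Band 6: 11000 * 0.971 = 10681
→ [25267, 40919, 31845, 43120, 88872, 10681]
After projecting period 2:
Births: 40919 * 0.223 = 9125  |  31845 * 0.407 = 12961 → total 22086
Band 2: 25267 * 0.986 = 24913
Band 3: 40919 * 0.965 = 39487
Band 4: 31845 * 0.98 = 31208
Band 5: 43120 * 0.966 = 41654
Band 6: 88872 * 0.971 = 86295
→ [22086, 24913, 39487, 31208, 41654, 86295]
After projecting period 3:
Births: 24913 * 0.223 = 5556  |  39487 * 0.407 = 16071 → total 21627
Band 2: 22086 * 0.986 = 21777
Band 3: 24913 * 0.965 = 24041
Band 4: 39487 * 0.98 = 38697
Band 5: 31208 * 0.966 = 30147
Band 6: 41654 * 0.971 = 40446
→ [21627, 21777, 24041, 38697, 30147, 40446]

24041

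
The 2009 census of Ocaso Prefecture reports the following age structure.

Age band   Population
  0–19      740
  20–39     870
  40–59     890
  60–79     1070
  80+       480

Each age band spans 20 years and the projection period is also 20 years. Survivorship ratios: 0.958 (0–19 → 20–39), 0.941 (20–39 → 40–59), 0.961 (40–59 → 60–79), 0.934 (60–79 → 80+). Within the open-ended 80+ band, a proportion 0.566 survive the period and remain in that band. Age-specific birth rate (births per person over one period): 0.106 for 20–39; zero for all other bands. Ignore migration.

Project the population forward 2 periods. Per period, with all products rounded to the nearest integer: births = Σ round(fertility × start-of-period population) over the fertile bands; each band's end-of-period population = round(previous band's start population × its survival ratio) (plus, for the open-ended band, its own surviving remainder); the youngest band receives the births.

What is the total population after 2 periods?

(Bands numbered youngest = 1 to oldest = 5.)
— Period 1 —
Births: 870 × 0.106 = 92
Band 2: 740 × 0.958 = 709
Band 3: 870 × 0.941 = 819
Band 4: 890 × 0.961 = 855
Band 5: 1070 × 0.934 + 480 × 0.566 = 999 + 272 = 1271
Population now: 0–19=92, 20–39=709, 40–59=819, 60–79=855, 80+=1271
— Period 2 —
Births: 709 × 0.106 = 75
Band 2: 92 × 0.958 = 88
Band 3: 709 × 0.941 = 667
Band 4: 819 × 0.961 = 787
Band 5: 855 × 0.934 + 1271 × 0.566 = 799 + 719 = 1518
Population now: 0–19=75, 20–39=88, 40–59=667, 60–79=787, 80+=1518
Total after period 2: 75 + 88 + 667 + 787 + 1518 = 3135

3135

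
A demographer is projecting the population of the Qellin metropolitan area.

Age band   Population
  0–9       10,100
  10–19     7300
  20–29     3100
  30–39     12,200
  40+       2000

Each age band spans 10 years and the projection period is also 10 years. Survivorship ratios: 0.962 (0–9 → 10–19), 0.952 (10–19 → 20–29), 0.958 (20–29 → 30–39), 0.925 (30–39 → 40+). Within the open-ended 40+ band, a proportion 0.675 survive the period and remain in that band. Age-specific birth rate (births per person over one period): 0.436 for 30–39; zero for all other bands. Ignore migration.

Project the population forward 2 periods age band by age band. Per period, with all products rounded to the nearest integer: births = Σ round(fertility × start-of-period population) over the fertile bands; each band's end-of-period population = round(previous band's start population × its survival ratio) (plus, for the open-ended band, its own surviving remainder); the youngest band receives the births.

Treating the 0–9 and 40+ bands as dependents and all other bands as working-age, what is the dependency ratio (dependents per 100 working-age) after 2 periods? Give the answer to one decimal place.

59.8

Numbering the groups 1..5 from youngest to oldest:
After projecting period 1:
Births: 12200 * 0.436 = 5319
Group 2: 10100 * 0.962 = 9716
Group 3: 7300 * 0.952 = 6950
Group 4: 3100 * 0.958 = 2970
Group 5: 12200 * 0.925 + 2000 * 0.675 = 11285 + 1350 = 12635
Population now: 0–9=5319, 10–19=9716, 20–29=6950, 30–39=2970, 40+=12635
After projecting period 2:
Births: 2970 * 0.436 = 1295
Group 2: 5319 * 0.962 = 5117
Group 3: 9716 * 0.952 = 9250
Group 4: 6950 * 0.958 = 6658
Group 5: 2970 * 0.925 + 12635 * 0.675 = 2747 + 8529 = 11276
Population now: 0–9=1295, 10–19=5117, 20–29=9250, 30–39=6658, 40+=11276
Dependents (band 0–9 + band 40+) = 1295 + 11276 = 12571; working-age = 21025; ratio = 12571/21025 × 100 = 59.8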